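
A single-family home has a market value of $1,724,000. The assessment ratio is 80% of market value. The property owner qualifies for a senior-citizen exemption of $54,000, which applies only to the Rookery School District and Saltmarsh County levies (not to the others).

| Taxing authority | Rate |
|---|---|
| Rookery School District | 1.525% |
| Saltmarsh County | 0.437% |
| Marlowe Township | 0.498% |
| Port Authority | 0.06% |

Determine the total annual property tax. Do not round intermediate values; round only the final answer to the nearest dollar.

$33,696

Assessed value = $1,724,000 × 0.8 = $1,379,200
Rookery School District: ($1,379,200 − $54,000) × 0.01525 = $1,325,200 × 0.01525 = $20,209.3
Saltmarsh County: ($1,379,200 − $54,000) × 0.00437 = $1,325,200 × 0.00437 = $5,791.124
Marlowe Township: $1,379,200 × 0.00498 = $6,868.416
Port Authority: $1,379,200 × 0.0006 = $827.52
Total = $33,696.36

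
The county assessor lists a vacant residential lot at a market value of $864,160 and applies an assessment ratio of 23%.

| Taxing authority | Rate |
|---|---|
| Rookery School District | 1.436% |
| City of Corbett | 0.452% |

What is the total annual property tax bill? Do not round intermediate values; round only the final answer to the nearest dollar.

$3,753

Assessed value = $864,160 × 0.23 = $198,756.8
Rookery School District: $198,756.8 × 0.01436 = $2,854.147648
City of Corbett: $198,756.8 × 0.00452 = $898.380736
Total = $2,854.147648 + $898.380736 = $3,752.528384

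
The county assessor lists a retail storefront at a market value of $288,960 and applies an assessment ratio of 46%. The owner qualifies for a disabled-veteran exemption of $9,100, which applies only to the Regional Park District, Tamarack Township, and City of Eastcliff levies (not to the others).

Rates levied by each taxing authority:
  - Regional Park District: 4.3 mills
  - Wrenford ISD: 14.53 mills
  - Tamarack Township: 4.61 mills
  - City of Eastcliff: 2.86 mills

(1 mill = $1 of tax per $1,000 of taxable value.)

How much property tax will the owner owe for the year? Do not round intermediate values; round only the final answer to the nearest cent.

Assessed value = $288,960 × 0.46 = $132,921.6
Regional Park District: ($132,921.6 − $9,100) × 0.0043 = $123,821.6 × 0.0043 = $532.43288
Wrenford ISD: $132,921.6 × 0.01453 = $1,931.350848
Tamarack Township: ($132,921.6 − $9,100) × 0.00461 = $123,821.6 × 0.00461 = $570.817576
City of Eastcliff: ($132,921.6 − $9,100) × 0.00286 = $123,821.6 × 0.00286 = $354.129776
Total = $3,388.73108

$3,388.73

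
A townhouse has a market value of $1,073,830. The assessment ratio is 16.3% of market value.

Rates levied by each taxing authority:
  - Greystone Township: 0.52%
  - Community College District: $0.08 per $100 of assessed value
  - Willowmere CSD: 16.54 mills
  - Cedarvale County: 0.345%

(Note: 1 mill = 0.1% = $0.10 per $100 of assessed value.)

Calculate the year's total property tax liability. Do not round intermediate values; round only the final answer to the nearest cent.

$4,549.14

Assessed value = $1,073,830 × 0.163 = $175,034.29
Greystone Township: $175,034.29 × 0.0052 = $910.178308
Community College District: $175,034.29 × 0.0008 = $140.027432
Willowmere CSD: $175,034.29 × 0.01654 = $2,895.0671566
Cedarvale County: $175,034.29 × 0.00345 = $603.8683005
Total = $4,549.1411971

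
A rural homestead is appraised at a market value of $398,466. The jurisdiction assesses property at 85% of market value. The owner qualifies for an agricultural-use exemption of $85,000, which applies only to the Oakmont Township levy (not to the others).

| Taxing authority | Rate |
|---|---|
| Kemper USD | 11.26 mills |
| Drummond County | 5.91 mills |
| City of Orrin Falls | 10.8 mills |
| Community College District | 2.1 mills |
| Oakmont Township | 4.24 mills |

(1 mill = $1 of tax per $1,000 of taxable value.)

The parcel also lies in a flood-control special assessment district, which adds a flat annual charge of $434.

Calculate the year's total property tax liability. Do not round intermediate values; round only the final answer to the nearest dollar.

Assessed value = $398,466 × 0.85 = $338,696.1
Kemper USD: $338,696.1 × 0.01126 = $3,813.718086
Drummond County: $338,696.1 × 0.00591 = $2,001.693951
City of Orrin Falls: $338,696.1 × 0.0108 = $3,657.91788
Community College District: $338,696.1 × 0.0021 = $711.26181
Oakmont Township: ($338,696.1 − $85,000) × 0.00424 = $253,696.1 × 0.00424 = $1,075.671464
Levies subtotal = $11,260.263191
Total = $11,260.263191 + $434 = $11,694.263191

$11,694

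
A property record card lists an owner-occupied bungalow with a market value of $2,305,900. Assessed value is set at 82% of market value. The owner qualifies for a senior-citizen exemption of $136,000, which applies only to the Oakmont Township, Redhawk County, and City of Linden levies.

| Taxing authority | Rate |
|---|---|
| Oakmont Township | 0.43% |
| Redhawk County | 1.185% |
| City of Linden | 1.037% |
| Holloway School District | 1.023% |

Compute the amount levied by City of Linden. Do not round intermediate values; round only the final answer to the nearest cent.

Assessed value = $2,305,900 × 0.82 = $1,890,838
City of Linden taxable value = $1,890,838 − $136,000 = $1,754,838
City of Linden levy = $1,754,838 × 0.01037 = $18,197.67006

$18,197.67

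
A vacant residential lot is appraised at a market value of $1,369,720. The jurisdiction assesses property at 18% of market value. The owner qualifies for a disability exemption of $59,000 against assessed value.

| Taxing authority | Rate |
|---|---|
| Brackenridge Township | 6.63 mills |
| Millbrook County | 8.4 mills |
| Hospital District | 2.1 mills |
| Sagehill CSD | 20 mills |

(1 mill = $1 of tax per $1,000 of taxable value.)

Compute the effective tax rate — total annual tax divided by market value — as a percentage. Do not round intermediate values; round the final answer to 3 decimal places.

0.508%

Assessed value = $1,369,720 × 0.18 = $246,549.6
Taxable value = $246,549.6 − $59,000 = $187,549.6
Brackenridge Township: $187,549.6 × 0.00663 = $1,243.453848
Millbrook County: $187,549.6 × 0.0084 = $1,575.41664
Hospital District: $187,549.6 × 0.0021 = $393.85416
Sagehill CSD: $187,549.6 × 0.02 = $3,750.992
Total tax = $6,963.716648
Effective rate = $6,963.716648 ÷ $1,369,720 = 0.508% of market value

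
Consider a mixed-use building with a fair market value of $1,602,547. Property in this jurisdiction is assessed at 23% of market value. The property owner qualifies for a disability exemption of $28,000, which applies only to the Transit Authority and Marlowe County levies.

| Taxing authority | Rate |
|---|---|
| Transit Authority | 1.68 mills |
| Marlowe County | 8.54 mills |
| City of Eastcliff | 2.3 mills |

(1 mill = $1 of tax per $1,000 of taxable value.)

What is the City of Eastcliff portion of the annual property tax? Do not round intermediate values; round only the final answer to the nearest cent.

$847.75

Assessed value = $1,602,547 × 0.23 = $368,585.81
City of Eastcliff taxable value = $368,585.81 (exemption does not apply)
City of Eastcliff levy = $368,585.81 × 0.0023 = $847.747363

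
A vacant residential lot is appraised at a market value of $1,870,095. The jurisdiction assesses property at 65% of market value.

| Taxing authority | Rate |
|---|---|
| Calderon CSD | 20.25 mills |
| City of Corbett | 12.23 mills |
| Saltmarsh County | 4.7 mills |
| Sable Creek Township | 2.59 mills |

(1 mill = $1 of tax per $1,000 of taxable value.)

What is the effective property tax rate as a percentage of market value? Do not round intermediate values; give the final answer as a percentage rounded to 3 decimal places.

2.585%

Assessed value = $1,870,095 × 0.65 = $1,215,561.75
Calderon CSD: $1,215,561.75 × 0.02025 = $24,615.1254375
City of Corbett: $1,215,561.75 × 0.01223 = $14,866.3202025
Saltmarsh County: $1,215,561.75 × 0.0047 = $5,713.140225
Sable Creek Township: $1,215,561.75 × 0.00259 = $3,148.3049325
Total tax = $48,342.8907975
Effective rate = $48,342.8907975 ÷ $1,870,095 = 2.585% of market value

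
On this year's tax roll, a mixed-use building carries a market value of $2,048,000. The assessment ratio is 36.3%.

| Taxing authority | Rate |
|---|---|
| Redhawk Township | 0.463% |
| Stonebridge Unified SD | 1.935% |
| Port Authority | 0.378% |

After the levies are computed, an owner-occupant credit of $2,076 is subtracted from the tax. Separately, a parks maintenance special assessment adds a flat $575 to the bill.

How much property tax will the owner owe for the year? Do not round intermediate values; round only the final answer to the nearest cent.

Assessed value = $2,048,000 × 0.363 = $743,424
Redhawk Township: $743,424 × 0.00463 = $3,442.05312
Stonebridge Unified SD: $743,424 × 0.01935 = $14,385.2544
Port Authority: $743,424 × 0.00378 = $2,810.14272
Levies subtotal = $20,637.45024
After credit = $20,637.45024 − $2,076 = $18,561.45024
Total = $18,561.45024 + $575 = $19,136.45024

$19,136.45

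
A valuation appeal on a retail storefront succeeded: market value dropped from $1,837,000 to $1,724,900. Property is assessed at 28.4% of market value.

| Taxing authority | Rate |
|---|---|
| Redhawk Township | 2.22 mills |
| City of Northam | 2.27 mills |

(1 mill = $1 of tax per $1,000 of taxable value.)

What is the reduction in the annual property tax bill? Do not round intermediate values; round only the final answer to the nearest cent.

$142.95

Old assessed value = $1,837,000 × 0.284 = $521,708
New assessed value = $1,724,900 × 0.284 = $489,871.6
Combined rate = 0.00222 + 0.00227 = 0.00449
Old tax = $521,708 × 0.00449 = $2,342.46892
New tax = $489,871.6 × 0.00449 = $2,199.523484
Reduction = $2,342.46892 − $2,199.523484 = $142.945436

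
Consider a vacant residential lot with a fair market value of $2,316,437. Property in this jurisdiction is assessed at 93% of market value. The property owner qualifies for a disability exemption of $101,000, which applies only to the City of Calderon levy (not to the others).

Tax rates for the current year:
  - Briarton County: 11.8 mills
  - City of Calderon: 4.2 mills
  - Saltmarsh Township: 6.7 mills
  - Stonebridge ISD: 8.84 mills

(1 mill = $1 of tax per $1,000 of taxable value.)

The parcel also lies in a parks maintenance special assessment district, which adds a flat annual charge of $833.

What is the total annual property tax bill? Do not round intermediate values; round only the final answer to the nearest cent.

Assessed value = $2,316,437 × 0.93 = $2,154,286.41
Briarton County: $2,154,286.41 × 0.0118 = $25,420.579638
City of Calderon: ($2,154,286.41 − $101,000) × 0.0042 = $2,053,286.41 × 0.0042 = $8,623.802922
Saltmarsh Township: $2,154,286.41 × 0.0067 = $14,433.718947
Stonebridge ISD: $2,154,286.41 × 0.00884 = $19,043.8918644
Levies subtotal = $67,521.9933714
Total = $67,521.9933714 + $833 = $68,354.9933714

$68,354.99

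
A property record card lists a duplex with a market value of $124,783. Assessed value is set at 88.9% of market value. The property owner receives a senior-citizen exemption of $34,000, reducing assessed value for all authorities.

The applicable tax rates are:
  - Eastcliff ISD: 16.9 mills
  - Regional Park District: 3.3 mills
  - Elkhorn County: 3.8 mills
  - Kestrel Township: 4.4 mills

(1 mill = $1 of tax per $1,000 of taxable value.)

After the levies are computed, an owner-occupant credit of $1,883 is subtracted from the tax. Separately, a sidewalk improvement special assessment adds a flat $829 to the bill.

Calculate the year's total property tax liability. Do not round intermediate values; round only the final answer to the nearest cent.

$1,130.87

Assessed value = $124,783 × 0.889 = $110,932.087
Taxable value = $110,932.087 − $34,000 = $76,932.087
Eastcliff ISD: $76,932.087 × 0.0169 = $1,300.1522703
Regional Park District: $76,932.087 × 0.0033 = $253.8758871
Elkhorn County: $76,932.087 × 0.0038 = $292.3419306
Kestrel Township: $76,932.087 × 0.0044 = $338.5011828
Levies subtotal = $2,184.8712708
After credit = $2,184.8712708 − $1,883 = $301.8712708
Total = $301.8712708 + $829 = $1,130.8712708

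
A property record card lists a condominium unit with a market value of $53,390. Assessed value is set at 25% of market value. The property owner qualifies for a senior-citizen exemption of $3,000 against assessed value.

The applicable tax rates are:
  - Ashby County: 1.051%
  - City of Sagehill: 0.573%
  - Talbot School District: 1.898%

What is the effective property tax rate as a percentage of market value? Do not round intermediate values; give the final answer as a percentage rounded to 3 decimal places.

0.683%

Assessed value = $53,390 × 0.25 = $13,347.5
Taxable value = $13,347.5 − $3,000 = $10,347.5
Ashby County: $10,347.5 × 0.01051 = $108.752225
City of Sagehill: $10,347.5 × 0.00573 = $59.291175
Talbot School District: $10,347.5 × 0.01898 = $196.39555
Total tax = $364.43895
Effective rate = $364.43895 ÷ $53,390 = 0.683% of market value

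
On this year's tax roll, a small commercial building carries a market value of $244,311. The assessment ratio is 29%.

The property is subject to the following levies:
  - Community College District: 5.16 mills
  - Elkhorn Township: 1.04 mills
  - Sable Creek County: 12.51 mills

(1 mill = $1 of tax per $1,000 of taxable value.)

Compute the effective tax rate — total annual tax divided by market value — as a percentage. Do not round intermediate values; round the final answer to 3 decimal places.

0.543%

Assessed value = $244,311 × 0.29 = $70,850.19
Community College District: $70,850.19 × 0.00516 = $365.5869804
Elkhorn Township: $70,850.19 × 0.00104 = $73.6841976
Sable Creek County: $70,850.19 × 0.01251 = $886.3358769
Total tax = $1,325.6070549
Effective rate = $1,325.6070549 ÷ $244,311 = 0.543% of market value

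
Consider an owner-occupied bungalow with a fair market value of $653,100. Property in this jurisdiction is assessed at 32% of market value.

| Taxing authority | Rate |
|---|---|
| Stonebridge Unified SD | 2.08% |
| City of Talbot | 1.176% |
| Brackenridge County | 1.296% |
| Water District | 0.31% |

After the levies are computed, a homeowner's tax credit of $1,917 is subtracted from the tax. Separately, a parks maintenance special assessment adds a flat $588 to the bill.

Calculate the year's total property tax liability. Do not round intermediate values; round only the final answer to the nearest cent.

$8,832.19

Assessed value = $653,100 × 0.32 = $208,992
Stonebridge Unified SD: $208,992 × 0.0208 = $4,347.0336
City of Talbot: $208,992 × 0.01176 = $2,457.74592
Brackenridge County: $208,992 × 0.01296 = $2,708.53632
Water District: $208,992 × 0.0031 = $647.8752
Levies subtotal = $10,161.19104
After credit = $10,161.19104 − $1,917 = $8,244.19104
Total = $8,244.19104 + $588 = $8,832.19104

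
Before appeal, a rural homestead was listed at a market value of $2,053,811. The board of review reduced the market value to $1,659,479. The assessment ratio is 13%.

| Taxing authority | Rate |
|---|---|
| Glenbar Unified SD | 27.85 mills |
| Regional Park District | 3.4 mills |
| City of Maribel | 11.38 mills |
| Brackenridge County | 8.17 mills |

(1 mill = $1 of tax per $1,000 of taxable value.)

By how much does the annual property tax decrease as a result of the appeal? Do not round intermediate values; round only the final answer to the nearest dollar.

Old assessed value = $2,053,811 × 0.13 = $266,995.43
New assessed value = $1,659,479 × 0.13 = $215,732.27
Combined rate = 0.02785 + 0.0034 + 0.01138 + 0.00817 = 0.0508
Old tax = $266,995.43 × 0.0508 = $13,563.367844
New tax = $215,732.27 × 0.0508 = $10,959.199316
Reduction = $13,563.367844 − $10,959.199316 = $2,604.168528

$2,604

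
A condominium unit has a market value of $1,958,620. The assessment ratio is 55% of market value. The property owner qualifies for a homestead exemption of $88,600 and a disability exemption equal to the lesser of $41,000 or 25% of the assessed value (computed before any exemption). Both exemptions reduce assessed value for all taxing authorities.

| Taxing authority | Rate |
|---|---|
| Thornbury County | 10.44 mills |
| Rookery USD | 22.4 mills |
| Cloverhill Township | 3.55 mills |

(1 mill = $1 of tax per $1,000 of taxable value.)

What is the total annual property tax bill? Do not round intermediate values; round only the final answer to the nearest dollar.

Assessed value = $1,958,620 × 0.55 = $1,077,241
Disability exemption = min($41,000, 25% × $1,077,241) = min($41,000, $269,310.25) = $41,000 (dollar cap binds)
Taxable value = $1,077,241 − $88,600 − $41,000 = $947,641
Thornbury County: $947,641 × 0.01044 = $9,893.37204
Rookery USD: $947,641 × 0.0224 = $21,227.1584
Cloverhill Township: $947,641 × 0.00355 = $3,364.12555
Total = $34,484.65599

$34,485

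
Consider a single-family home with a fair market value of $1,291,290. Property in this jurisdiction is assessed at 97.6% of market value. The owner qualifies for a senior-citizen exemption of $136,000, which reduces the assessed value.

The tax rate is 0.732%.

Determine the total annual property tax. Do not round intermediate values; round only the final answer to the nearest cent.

$8,229.87

Assessed value = $1,291,290 × 0.976 = $1,260,299.04
Taxable value = $1,260,299.04 − $136,000 = $1,124,299.04
Tax = $1,124,299.04 × 0.00732 = $8,229.8689728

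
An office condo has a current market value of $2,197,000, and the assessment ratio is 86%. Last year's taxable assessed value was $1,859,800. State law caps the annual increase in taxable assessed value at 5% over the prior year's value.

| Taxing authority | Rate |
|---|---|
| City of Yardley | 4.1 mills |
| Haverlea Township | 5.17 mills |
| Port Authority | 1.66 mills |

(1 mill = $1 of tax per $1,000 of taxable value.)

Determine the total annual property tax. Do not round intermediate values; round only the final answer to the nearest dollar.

Uncapped assessed value = $2,197,000 × 0.86 = $1,889,420
Cap limit = $1,859,800 × 1.05 = $1,952,790
Taxable assessed value = min($1,889,420, $1,952,790) = $1,889,420 (cap does not bind)
City of Yardley: $1,889,420 × 0.0041 = $7,746.622
Haverlea Township: $1,889,420 × 0.00517 = $9,768.3014
Port Authority: $1,889,420 × 0.00166 = $3,136.4372
Total = $20,651.3606

$20,651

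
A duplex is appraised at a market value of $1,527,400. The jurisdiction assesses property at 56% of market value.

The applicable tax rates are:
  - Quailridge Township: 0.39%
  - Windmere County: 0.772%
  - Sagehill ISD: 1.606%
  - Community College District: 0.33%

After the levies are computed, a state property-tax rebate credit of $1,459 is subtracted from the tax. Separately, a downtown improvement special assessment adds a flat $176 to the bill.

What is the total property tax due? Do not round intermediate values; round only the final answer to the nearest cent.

$25,215.56

Assessed value = $1,527,400 × 0.56 = $855,344
Quailridge Township: $855,344 × 0.0039 = $3,335.8416
Windmere County: $855,344 × 0.00772 = $6,603.25568
Sagehill ISD: $855,344 × 0.01606 = $13,736.82464
Community College District: $855,344 × 0.0033 = $2,822.6352
Levies subtotal = $26,498.55712
After credit = $26,498.55712 − $1,459 = $25,039.55712
Total = $25,039.55712 + $176 = $25,215.55712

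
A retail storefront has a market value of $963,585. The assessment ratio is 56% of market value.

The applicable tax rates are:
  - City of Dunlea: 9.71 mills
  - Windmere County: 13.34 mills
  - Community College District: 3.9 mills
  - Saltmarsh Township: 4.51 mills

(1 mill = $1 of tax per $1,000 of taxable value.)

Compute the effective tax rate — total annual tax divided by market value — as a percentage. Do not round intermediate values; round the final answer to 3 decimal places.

Assessed value = $963,585 × 0.56 = $539,607.6
City of Dunlea: $539,607.6 × 0.00971 = $5,239.589796
Windmere County: $539,607.6 × 0.01334 = $7,198.365384
Community College District: $539,607.6 × 0.0039 = $2,104.46964
Saltmarsh Township: $539,607.6 × 0.00451 = $2,433.630276
Total tax = $16,976.055096
Effective rate = $16,976.055096 ÷ $963,585 = 1.762% of market value

1.762%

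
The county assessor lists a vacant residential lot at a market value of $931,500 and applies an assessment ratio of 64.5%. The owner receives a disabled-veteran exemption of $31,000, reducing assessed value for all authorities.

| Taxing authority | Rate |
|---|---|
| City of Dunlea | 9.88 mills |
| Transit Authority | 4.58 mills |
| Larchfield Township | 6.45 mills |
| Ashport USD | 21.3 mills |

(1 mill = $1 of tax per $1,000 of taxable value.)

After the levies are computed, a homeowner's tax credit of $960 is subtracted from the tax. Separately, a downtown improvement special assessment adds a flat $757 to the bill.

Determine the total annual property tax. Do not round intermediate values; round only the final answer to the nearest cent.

$23,849.00

Assessed value = $931,500 × 0.645 = $600,817.5
Taxable value = $600,817.5 − $31,000 = $569,817.5
City of Dunlea: $569,817.5 × 0.00988 = $5,629.7969
Transit Authority: $569,817.5 × 0.00458 = $2,609.76415
Larchfield Township: $569,817.5 × 0.00645 = $3,675.322875
Ashport USD: $569,817.5 × 0.0213 = $12,137.11275
Levies subtotal = $24,051.996675
After credit = $24,051.996675 − $960 = $23,091.996675
Total = $23,091.996675 + $757 = $23,848.996675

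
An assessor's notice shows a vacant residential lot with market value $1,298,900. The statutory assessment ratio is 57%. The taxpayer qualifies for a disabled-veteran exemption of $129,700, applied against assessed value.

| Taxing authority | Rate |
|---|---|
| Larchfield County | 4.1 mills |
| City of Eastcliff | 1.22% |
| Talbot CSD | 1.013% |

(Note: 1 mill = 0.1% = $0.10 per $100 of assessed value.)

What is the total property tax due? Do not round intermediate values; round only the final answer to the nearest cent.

$16,140.09

Assessed value = $1,298,900 × 0.57 = $740,373
Taxable value = $740,373 − $129,700 = $610,673
Larchfield County: $610,673 × 0.0041 = $2,503.7593
City of Eastcliff: $610,673 × 0.0122 = $7,450.2106
Talbot CSD: $610,673 × 0.01013 = $6,186.11749
Total = $16,140.08739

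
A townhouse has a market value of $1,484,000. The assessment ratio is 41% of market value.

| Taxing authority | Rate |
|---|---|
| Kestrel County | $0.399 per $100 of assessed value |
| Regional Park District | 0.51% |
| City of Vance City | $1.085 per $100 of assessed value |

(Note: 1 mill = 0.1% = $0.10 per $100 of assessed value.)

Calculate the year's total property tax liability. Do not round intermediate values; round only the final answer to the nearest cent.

Assessed value = $1,484,000 × 0.41 = $608,440
Kestrel County: $608,440 × 0.00399 = $2,427.6756
Regional Park District: $608,440 × 0.0051 = $3,103.044
City of Vance City: $608,440 × 0.01085 = $6,601.574
Total = $12,132.2936

$12,132.29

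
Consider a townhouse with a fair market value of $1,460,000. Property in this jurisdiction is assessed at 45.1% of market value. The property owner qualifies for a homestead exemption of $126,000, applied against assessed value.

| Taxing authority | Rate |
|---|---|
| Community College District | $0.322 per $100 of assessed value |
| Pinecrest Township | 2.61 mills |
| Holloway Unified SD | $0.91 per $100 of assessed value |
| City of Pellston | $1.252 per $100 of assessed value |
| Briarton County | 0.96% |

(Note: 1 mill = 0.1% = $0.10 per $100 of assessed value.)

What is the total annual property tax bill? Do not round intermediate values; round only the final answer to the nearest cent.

Assessed value = $1,460,000 × 0.451 = $658,460
Taxable value = $658,460 − $126,000 = $532,460
Community College District: $532,460 × 0.00322 = $1,714.5212
Pinecrest Township: $532,460 × 0.00261 = $1,389.7206
Holloway Unified SD: $532,460 × 0.0091 = $4,845.386
City of Pellston: $532,460 × 0.01252 = $6,666.3992
Briarton County: $532,460 × 0.0096 = $5,111.616
Total = $19,727.643

$19,727.64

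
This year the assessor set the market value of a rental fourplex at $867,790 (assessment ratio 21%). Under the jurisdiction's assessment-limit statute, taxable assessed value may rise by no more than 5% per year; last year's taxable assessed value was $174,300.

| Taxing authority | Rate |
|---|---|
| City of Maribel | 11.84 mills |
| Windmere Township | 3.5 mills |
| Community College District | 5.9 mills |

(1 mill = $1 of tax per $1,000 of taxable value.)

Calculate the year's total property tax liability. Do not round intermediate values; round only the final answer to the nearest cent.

$3,870.69

Uncapped assessed value = $867,790 × 0.21 = $182,235.9
Cap limit = $174,300 × 1.05 = $183,015
Taxable assessed value = min($182,235.9, $183,015) = $182,235.9 (cap does not bind)
City of Maribel: $182,235.9 × 0.01184 = $2,157.673056
Windmere Township: $182,235.9 × 0.0035 = $637.82565
Community College District: $182,235.9 × 0.0059 = $1,075.19181
Total = $3,870.690516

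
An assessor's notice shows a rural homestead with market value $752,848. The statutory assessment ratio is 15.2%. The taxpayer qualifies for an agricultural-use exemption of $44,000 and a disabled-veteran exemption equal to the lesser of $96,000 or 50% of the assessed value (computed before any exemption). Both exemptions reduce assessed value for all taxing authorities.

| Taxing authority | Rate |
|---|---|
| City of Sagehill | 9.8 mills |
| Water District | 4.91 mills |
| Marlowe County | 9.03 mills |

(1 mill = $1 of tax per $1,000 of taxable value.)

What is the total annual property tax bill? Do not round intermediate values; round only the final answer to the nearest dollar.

$314

Assessed value = $752,848 × 0.152 = $114,432.896
Disabled-veteran exemption = min($96,000, 50% × $114,432.896) = min($96,000, $57,216.448) = $57,216.448 (percentage binds)
Taxable value = $114,432.896 − $44,000 − $57,216.448 = $13,216.448
City of Sagehill: $13,216.448 × 0.0098 = $129.5211904
Water District: $13,216.448 × 0.00491 = $64.89275968
Marlowe County: $13,216.448 × 0.00903 = $119.34452544
Total = $313.75847552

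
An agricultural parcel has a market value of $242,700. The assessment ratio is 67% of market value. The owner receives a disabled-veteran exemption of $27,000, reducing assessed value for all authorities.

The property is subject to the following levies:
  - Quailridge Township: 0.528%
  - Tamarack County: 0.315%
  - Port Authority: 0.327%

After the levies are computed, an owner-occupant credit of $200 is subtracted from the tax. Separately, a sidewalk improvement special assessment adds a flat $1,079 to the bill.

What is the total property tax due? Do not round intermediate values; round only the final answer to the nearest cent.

$2,465.63

Assessed value = $242,700 × 0.67 = $162,609
Taxable value = $162,609 − $27,000 = $135,609
Quailridge Township: $135,609 × 0.00528 = $716.01552
Tamarack County: $135,609 × 0.00315 = $427.16835
Port Authority: $135,609 × 0.00327 = $443.44143
Levies subtotal = $1,586.6253
After credit = $1,586.6253 − $200 = $1,386.6253
Total = $1,386.6253 + $1,079 = $2,465.6253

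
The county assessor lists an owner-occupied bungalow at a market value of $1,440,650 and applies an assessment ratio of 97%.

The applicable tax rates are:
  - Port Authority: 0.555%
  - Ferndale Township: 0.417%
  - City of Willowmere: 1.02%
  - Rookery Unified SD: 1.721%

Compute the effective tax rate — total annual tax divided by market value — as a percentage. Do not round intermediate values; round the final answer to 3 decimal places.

Assessed value = $1,440,650 × 0.97 = $1,397,430.5
Port Authority: $1,397,430.5 × 0.00555 = $7,755.739275
Ferndale Township: $1,397,430.5 × 0.00417 = $5,827.285185
City of Willowmere: $1,397,430.5 × 0.0102 = $14,253.7911
Rookery Unified SD: $1,397,430.5 × 0.01721 = $24,049.778905
Total tax = $51,886.594465
Effective rate = $51,886.594465 ÷ $1,440,650 = 3.602% of market value

3.602%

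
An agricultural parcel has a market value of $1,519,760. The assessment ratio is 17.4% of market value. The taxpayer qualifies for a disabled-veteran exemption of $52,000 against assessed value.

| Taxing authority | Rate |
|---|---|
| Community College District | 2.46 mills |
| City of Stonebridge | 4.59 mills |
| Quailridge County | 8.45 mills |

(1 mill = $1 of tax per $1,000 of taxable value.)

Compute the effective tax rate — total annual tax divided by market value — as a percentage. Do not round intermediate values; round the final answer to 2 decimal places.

Assessed value = $1,519,760 × 0.174 = $264,438.24
Taxable value = $264,438.24 − $52,000 = $212,438.24
Community College District: $212,438.24 × 0.00246 = $522.5980704
City of Stonebridge: $212,438.24 × 0.00459 = $975.0915216
Quailridge County: $212,438.24 × 0.00845 = $1,795.103128
Total tax = $3,292.79272
Effective rate = $3,292.79272 ÷ $1,519,760 = 0.22% of market value

0.22%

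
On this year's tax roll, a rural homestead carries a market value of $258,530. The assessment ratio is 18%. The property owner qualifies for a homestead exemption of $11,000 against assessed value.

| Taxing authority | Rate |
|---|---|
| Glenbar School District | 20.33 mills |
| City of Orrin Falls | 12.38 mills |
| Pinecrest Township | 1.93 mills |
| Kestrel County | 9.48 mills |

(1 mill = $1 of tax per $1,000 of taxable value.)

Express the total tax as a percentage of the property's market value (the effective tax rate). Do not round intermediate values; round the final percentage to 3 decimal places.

Assessed value = $258,530 × 0.18 = $46,535.4
Taxable value = $46,535.4 − $11,000 = $35,535.4
Glenbar School District: $35,535.4 × 0.02033 = $722.434682
City of Orrin Falls: $35,535.4 × 0.01238 = $439.928252
Pinecrest Township: $35,535.4 × 0.00193 = $68.583322
Kestrel County: $35,535.4 × 0.00948 = $336.875592
Total tax = $1,567.821848
Effective rate = $1,567.821848 ÷ $258,530 = 0.606% of market value

0.606%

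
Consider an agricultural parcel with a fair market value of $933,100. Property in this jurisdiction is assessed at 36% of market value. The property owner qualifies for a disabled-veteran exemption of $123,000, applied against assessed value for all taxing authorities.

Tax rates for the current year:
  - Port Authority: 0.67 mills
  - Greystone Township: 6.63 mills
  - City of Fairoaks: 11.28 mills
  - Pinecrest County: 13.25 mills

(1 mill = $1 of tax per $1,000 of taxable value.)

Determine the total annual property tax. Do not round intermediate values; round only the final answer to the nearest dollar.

Assessed value = $933,100 × 0.36 = $335,916
Taxable value = $335,916 − $123,000 = $212,916
Port Authority: $212,916 × 0.00067 = $142.65372
Greystone Township: $212,916 × 0.00663 = $1,411.63308
City of Fairoaks: $212,916 × 0.01128 = $2,401.69248
Pinecrest County: $212,916 × 0.01325 = $2,821.137
Total = $142.65372 + $1,411.63308 + $2,401.69248 + $2,821.137 = $6,777.11628

$6,777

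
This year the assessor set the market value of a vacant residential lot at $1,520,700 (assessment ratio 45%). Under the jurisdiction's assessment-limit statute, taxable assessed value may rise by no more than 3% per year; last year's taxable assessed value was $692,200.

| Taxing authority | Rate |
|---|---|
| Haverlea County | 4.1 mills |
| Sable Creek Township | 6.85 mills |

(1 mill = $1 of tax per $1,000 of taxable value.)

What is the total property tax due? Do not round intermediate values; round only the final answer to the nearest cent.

Uncapped assessed value = $1,520,700 × 0.45 = $684,315
Cap limit = $692,200 × 1.03 = $712,966
Taxable assessed value = min($684,315, $712,966) = $684,315 (cap does not bind)
Haverlea County: $684,315 × 0.0041 = $2,805.6915
Sable Creek Township: $684,315 × 0.00685 = $4,687.55775
Total = $7,493.24925

$7,493.25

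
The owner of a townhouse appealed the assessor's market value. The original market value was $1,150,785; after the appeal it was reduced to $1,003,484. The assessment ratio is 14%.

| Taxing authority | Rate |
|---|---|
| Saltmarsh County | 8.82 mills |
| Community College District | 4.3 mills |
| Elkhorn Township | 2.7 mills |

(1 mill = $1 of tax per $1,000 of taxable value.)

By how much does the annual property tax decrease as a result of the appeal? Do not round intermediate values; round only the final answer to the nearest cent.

Old assessed value = $1,150,785 × 0.14 = $161,109.9
New assessed value = $1,003,484 × 0.14 = $140,487.76
Combined rate = 0.00882 + 0.0043 + 0.0027 = 0.01582
Old tax = $161,109.9 × 0.01582 = $2,548.758618
New tax = $140,487.76 × 0.01582 = $2,222.5163632
Reduction = $2,548.758618 − $2,222.5163632 = $326.2422548

$326.24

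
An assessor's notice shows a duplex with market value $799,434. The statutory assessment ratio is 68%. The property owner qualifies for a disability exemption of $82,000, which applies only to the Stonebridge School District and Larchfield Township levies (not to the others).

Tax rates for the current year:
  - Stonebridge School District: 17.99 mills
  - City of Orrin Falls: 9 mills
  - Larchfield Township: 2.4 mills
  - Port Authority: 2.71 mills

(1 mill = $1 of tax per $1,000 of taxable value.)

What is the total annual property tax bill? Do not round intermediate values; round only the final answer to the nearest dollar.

Assessed value = $799,434 × 0.68 = $543,615.12
Stonebridge School District: ($543,615.12 − $82,000) × 0.01799 = $461,615.12 × 0.01799 = $8,304.4560088
City of Orrin Falls: $543,615.12 × 0.009 = $4,892.53608
Larchfield Township: ($543,615.12 − $82,000) × 0.0024 = $461,615.12 × 0.0024 = $1,107.876288
Port Authority: $543,615.12 × 0.00271 = $1,473.1969752
Total = $15,778.065352

$15,778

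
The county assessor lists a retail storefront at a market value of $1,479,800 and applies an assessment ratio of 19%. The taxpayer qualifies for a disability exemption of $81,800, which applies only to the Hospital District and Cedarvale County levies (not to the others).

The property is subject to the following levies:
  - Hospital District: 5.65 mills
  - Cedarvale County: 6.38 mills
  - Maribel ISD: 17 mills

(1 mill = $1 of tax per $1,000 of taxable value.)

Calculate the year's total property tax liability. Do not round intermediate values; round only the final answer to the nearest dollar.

Assessed value = $1,479,800 × 0.19 = $281,162
Hospital District: ($281,162 − $81,800) × 0.00565 = $199,362 × 0.00565 = $1,126.3953
Cedarvale County: ($281,162 − $81,800) × 0.00638 = $199,362 × 0.00638 = $1,271.92956
Maribel ISD: $281,162 × 0.017 = $4,779.754
Total = $7,178.07886

$7,178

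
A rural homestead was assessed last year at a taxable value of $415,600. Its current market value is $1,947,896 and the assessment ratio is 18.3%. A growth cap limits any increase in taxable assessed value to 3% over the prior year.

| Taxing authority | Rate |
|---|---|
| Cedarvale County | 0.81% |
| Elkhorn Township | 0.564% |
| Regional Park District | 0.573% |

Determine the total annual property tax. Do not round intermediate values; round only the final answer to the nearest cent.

Uncapped assessed value = $1,947,896 × 0.183 = $356,464.968
Cap limit = $415,600 × 1.03 = $428,068
Taxable assessed value = min($356,464.968, $428,068) = $356,464.968 (cap does not bind)
Cedarvale County: $356,464.968 × 0.0081 = $2,887.3662408
Elkhorn Township: $356,464.968 × 0.00564 = $2,010.46241952
Regional Park District: $356,464.968 × 0.00573 = $2,042.54426664
Total = $6,940.37292696

$6,940.37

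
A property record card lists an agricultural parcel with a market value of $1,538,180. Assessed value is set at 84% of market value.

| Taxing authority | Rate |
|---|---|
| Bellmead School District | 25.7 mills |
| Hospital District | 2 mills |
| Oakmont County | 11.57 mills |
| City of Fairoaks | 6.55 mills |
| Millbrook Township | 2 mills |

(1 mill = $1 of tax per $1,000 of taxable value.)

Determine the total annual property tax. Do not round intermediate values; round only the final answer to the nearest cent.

Assessed value = $1,538,180 × 0.84 = $1,292,071.2
Bellmead School District: $1,292,071.2 × 0.0257 = $33,206.22984
Hospital District: $1,292,071.2 × 0.002 = $2,584.1424
Oakmont County: $1,292,071.2 × 0.01157 = $14,949.263784
City of Fairoaks: $1,292,071.2 × 0.00655 = $8,463.06636
Millbrook Township: $1,292,071.2 × 0.002 = $2,584.1424
Total = $33,206.22984 + $2,584.1424 + $14,949.263784 + $8,463.06636 + $2,584.1424 = $61,786.844784

$61,786.84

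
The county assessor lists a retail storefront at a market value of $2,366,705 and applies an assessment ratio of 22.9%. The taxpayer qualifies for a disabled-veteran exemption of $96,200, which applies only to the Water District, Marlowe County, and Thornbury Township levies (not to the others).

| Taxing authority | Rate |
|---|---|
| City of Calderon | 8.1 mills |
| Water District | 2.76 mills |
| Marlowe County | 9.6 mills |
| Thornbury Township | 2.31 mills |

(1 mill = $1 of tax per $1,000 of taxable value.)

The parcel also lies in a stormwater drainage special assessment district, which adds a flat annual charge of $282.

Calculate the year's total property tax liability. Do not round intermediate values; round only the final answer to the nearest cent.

Assessed value = $2,366,705 × 0.229 = $541,975.445
City of Calderon: $541,975.445 × 0.0081 = $4,390.0011045
Water District: ($541,975.445 − $96,200) × 0.00276 = $445,775.445 × 0.00276 = $1,230.3402282
Marlowe County: ($541,975.445 − $96,200) × 0.0096 = $445,775.445 × 0.0096 = $4,279.444272
Thornbury Township: ($541,975.445 − $96,200) × 0.00231 = $445,775.445 × 0.00231 = $1,029.74127795
Levies subtotal = $10,929.52688265
Total = $10,929.52688265 + $282 = $11,211.52688265

$11,211.53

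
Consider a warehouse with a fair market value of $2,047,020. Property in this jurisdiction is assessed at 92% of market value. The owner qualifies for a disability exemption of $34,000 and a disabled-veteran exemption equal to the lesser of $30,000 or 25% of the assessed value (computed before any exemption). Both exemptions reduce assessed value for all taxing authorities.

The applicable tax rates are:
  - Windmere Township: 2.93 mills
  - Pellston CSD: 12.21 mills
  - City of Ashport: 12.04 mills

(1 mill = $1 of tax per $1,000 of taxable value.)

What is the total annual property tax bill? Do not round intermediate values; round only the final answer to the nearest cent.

Assessed value = $2,047,020 × 0.92 = $1,883,258.4
Disabled-veteran exemption = min($30,000, 25% × $1,883,258.4) = min($30,000, $470,814.6) = $30,000 (dollar cap binds)
Taxable value = $1,883,258.4 − $34,000 − $30,000 = $1,819,258.4
Windmere Township: $1,819,258.4 × 0.00293 = $5,330.427112
Pellston CSD: $1,819,258.4 × 0.01221 = $22,213.145064
City of Ashport: $1,819,258.4 × 0.01204 = $21,903.871136
Total = $49,447.443312

$49,447.44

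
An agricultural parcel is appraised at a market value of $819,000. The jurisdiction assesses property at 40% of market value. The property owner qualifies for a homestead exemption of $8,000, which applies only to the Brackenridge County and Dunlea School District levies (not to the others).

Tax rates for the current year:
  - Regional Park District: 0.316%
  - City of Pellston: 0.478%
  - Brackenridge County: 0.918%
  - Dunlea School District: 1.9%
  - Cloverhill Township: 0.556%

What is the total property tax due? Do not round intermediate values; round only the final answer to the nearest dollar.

Assessed value = $819,000 × 0.4 = $327,600
Regional Park District: $327,600 × 0.00316 = $1,035.216
City of Pellston: $327,600 × 0.00478 = $1,565.928
Brackenridge County: ($327,600 − $8,000) × 0.00918 = $319,600 × 0.00918 = $2,933.928
Dunlea School District: ($327,600 − $8,000) × 0.019 = $319,600 × 0.019 = $6,072.4
Cloverhill Township: $327,600 × 0.00556 = $1,821.456
Total = $13,428.928

$13,429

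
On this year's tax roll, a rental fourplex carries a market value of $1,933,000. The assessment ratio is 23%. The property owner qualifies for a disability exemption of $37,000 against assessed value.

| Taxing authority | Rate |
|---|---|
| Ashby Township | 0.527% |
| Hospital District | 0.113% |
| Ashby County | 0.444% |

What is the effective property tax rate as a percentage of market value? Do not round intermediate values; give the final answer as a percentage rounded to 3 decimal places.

Assessed value = $1,933,000 × 0.23 = $444,590
Taxable value = $444,590 − $37,000 = $407,590
Ashby Township: $407,590 × 0.00527 = $2,147.9993
Hospital District: $407,590 × 0.00113 = $460.5767
Ashby County: $407,590 × 0.00444 = $1,809.6996
Total tax = $4,418.2756
Effective rate = $4,418.2756 ÷ $1,933,000 = 0.229% of market value

0.229%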